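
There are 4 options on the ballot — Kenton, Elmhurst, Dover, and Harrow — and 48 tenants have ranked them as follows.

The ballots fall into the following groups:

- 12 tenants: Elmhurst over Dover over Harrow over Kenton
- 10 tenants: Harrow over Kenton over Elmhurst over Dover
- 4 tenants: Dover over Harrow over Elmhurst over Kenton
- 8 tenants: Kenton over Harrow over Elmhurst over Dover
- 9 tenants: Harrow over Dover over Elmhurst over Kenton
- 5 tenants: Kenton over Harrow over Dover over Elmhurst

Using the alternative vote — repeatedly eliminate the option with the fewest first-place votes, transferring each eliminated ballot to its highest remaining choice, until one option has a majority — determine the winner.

Harrow

Round 1: Harrow 19, Kenton 13, Elmhurst 12, Dover 4. Dover has the fewest and is eliminated.
Round 2: Harrow 23, Kenton 13, Elmhurst 12. Elmhurst has the fewest and is eliminated.
Round 3: Harrow 35, Kenton 13. Harrow has a majority.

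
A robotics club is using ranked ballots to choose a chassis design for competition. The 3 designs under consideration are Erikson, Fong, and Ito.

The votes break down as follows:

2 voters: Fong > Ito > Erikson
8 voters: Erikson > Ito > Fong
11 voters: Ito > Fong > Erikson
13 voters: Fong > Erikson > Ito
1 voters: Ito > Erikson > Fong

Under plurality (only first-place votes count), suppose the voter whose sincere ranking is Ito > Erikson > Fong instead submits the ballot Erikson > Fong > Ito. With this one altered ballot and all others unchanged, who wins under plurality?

First-place totals with the altered ballot: Erikson 9, Fong 15, Ito 11.
The winner is unchanged: still Fong.

Fong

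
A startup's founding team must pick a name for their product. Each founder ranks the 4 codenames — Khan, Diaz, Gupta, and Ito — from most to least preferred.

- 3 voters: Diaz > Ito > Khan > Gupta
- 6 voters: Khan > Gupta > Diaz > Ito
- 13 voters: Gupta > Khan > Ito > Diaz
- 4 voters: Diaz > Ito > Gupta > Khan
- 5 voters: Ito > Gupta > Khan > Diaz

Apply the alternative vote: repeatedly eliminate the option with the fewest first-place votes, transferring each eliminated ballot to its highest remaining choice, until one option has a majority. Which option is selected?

Round 1: Gupta 13, Diaz 7, Khan 6, Ito 5. Ito has the fewest and is eliminated.
Round 2: Gupta 18, Diaz 7, Khan 6. Gupta has a majority.

Gupta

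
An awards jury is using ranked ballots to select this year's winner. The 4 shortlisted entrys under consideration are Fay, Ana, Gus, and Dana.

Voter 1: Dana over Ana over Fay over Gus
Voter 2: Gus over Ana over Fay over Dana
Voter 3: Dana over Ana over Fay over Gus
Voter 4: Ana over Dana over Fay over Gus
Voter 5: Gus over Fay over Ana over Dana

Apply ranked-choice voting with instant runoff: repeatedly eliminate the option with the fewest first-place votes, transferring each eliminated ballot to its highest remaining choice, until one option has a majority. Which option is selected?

Round 1: Gus 2, Dana 2, Ana 1, Fay 0. Fay has the fewest and is eliminated.
Round 2: Gus 2, Dana 2, Ana 1. Ana has the fewest and is eliminated.
Round 3: Dana 3, Gus 2. Dana has a majority.

Dana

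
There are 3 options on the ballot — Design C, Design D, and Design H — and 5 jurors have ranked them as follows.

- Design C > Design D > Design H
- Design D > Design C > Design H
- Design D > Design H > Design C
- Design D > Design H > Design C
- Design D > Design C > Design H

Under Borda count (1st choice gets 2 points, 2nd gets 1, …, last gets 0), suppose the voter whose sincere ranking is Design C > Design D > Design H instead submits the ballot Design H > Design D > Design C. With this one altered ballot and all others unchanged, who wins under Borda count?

Borda totals with the altered ballot: Design C 2, Design D 9, Design H 4.
The winner is unchanged: still Design D.

Design D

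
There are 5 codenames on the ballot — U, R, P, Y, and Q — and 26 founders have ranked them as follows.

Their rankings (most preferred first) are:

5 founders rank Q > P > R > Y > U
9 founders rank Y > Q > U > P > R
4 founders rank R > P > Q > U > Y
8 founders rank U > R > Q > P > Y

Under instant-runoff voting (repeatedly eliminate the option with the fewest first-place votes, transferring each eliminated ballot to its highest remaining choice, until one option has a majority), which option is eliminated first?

P

Round 1: Y 9, U 8, Q 5, R 4, P 0. P has the fewest and is eliminated.
Round 2: Y 9, U 8, Q 5, R 4. R has the fewest and is eliminated.
Round 3: Y 9, Q 9, U 8. U has the fewest and is eliminated.
Round 4: Q 17, Y 9. Q has a majority.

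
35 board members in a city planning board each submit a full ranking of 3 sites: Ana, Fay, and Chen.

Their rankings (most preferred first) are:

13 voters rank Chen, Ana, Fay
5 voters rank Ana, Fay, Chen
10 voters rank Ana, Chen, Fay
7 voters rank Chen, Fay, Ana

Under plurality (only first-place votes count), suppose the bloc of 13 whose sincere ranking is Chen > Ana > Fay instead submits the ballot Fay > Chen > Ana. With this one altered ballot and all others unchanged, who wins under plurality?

Ana

First-place totals with the altered ballot: Ana 15, Fay 13, Chen 7.
The switch changes the winner from Chen to Ana.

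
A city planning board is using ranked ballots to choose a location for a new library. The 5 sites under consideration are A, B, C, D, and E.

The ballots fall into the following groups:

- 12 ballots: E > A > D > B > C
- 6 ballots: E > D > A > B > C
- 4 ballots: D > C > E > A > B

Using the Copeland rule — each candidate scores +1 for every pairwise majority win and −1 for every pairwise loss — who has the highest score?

Pairwise results:
  A vs B: A wins 22–0.
  A vs C: A wins 18–4.
  A vs D: A wins 12–10.
  A vs E: E wins 22–0.
  B vs C: B wins 18–4.
  B vs D: D wins 22–0.
  B vs E: E wins 22–0.
  C vs D: D wins 22–0.
  C vs E: E wins 18–4.
  D vs E: E wins 18–4.
Copeland scores (wins − losses):
  A: 3 − 1 = 2
  B: 1 − 3 = -2
  C: 0 − 4 = -4
  D: 2 − 2 = 0
  E: 4 − 0 = 4
E has the best Copeland score.

E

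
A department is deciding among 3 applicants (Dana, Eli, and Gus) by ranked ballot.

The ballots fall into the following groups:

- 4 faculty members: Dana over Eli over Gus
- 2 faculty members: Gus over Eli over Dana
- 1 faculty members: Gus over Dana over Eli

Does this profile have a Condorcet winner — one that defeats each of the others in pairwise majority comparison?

Head-to-head results (7 voters total):
Dana vs Eli: Dana wins 5–2.
Dana vs Gus: Dana wins 4–3.
Eli vs Gus: Eli wins 4–3.
Dana beats each rival — Eli (5–2), Gus (4–3) — so Dana is the Condorcet winner.

Yes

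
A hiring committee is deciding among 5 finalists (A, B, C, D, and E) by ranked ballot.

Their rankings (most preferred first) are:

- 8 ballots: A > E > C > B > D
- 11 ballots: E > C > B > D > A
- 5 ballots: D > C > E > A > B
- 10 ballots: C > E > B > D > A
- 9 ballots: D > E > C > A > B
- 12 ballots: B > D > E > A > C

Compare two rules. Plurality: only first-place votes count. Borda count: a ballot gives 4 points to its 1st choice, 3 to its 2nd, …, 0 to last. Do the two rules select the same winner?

Plurality first-place counts: A 8, B 12, C 10, D 14, E 11 → D.
Borda totals: A 58, B 98, C 122, D 113, E 159 → E.
The two rules disagree: plurality picks D, Borda picks E.

No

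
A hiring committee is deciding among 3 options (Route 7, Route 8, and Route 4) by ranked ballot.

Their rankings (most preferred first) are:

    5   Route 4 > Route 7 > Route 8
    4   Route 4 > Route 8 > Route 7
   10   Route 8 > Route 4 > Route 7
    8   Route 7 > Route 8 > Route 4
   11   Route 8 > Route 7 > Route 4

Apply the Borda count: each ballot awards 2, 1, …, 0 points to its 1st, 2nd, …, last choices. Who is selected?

Route 8

Borda scores:
  Route 7: 5·1 + 4·0 + 10·0 + 8·2 + 11·1 = 32
  Route 8: 5·0 + 4·1 + 10·2 + 8·1 + 11·2 = 54
  Route 4: 5·2 + 4·2 + 10·1 + 8·0 + 11·0 = 28
Route 8 has the highest total.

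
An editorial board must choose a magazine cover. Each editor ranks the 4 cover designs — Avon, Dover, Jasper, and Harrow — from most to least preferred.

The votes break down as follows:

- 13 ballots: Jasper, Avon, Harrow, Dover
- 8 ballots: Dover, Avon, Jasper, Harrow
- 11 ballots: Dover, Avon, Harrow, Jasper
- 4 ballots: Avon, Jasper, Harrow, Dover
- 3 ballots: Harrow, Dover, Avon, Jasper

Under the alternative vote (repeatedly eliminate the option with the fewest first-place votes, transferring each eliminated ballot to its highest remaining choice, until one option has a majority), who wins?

Round 1: Dover 19, Jasper 13, Avon 4, Harrow 3. Harrow has the fewest and is eliminated.
Round 2: Dover 22, Jasper 13, Avon 4. Dover has a majority.

Dover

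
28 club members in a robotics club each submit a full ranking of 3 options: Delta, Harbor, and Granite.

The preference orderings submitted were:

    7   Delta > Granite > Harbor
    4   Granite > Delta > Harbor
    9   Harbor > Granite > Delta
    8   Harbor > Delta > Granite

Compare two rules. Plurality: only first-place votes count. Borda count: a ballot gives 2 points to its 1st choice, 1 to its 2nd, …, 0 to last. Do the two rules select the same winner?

Plurality first-place counts: Delta 7, Harbor 17, Granite 4 → Harbor.
Borda totals: Delta 26, Harbor 34, Granite 24 → Harbor.
The two rules agree on Harbor.

Yes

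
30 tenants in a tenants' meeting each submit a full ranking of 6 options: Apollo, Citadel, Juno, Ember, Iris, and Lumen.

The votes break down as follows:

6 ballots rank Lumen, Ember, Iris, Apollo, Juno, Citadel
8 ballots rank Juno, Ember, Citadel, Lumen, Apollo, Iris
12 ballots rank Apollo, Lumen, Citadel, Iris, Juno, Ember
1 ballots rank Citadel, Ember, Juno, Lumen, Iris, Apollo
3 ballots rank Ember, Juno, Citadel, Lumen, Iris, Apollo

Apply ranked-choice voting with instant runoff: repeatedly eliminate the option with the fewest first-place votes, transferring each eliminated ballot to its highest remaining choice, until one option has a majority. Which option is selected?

Round 1: Apollo 12, Juno 8, Lumen 6, Ember 3, Citadel 1, Iris 0. Iris has the fewest and is eliminated.
Round 2: Apollo 12, Juno 8, Lumen 6, Ember 3, Citadel 1. Citadel has the fewest and is eliminated.
Round 3: Apollo 12, Juno 8, Lumen 6, Ember 4. Ember has the fewest and is eliminated.
Round 4: Apollo 12, Juno 12, Lumen 6. Lumen has the fewest and is eliminated.
Round 5: Apollo 18, Juno 12. Apollo has a majority.

Apollo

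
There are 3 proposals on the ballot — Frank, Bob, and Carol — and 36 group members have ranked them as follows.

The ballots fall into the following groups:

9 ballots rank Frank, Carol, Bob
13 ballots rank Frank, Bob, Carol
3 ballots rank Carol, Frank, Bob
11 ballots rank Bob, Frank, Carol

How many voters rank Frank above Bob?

25

Ballots ranking Frank above Bob: 9+13+3 = 25.
Ballots ranking Bob above Frank: 11.
So 25 of 36 voters prefer Frank to Bob.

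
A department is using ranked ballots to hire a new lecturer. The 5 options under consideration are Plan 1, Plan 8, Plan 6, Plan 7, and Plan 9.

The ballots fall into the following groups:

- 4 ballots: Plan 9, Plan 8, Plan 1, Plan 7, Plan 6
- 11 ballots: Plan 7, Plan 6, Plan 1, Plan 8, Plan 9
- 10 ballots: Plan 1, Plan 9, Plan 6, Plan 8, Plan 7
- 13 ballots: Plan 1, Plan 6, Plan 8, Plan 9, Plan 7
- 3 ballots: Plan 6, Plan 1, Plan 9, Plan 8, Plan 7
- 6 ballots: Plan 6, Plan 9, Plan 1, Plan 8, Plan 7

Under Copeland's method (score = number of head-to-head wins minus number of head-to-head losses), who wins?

Pairwise results:
  Plan 1 vs Plan 8: Plan 1 wins 43–4.
  Plan 1 vs Plan 6: Plan 1 wins 27–20.
  Plan 1 vs Plan 7: Plan 1 wins 36–11.
  Plan 1 vs Plan 9: Plan 1 wins 37–10.
  Plan 8 vs Plan 6: Plan 6 wins 43–4.
  Plan 8 vs Plan 7: Plan 8 wins 36–11.
  Plan 8 vs Plan 9: Plan 8 wins 24–23.
  Plan 6 vs Plan 7: Plan 6 wins 32–15.
  Plan 6 vs Plan 9: Plan 6 wins 33–14.
  Plan 7 vs Plan 9: Plan 9 wins 36–11.
Copeland scores (wins − losses):
  Plan 1: 4 − 0 = 4
  Plan 8: 2 − 2 = 0
  Plan 6: 3 − 1 = 2
  Plan 7: 0 − 4 = -4
  Plan 9: 1 − 3 = -2
Plan 1 has the best Copeland score.

Plan 1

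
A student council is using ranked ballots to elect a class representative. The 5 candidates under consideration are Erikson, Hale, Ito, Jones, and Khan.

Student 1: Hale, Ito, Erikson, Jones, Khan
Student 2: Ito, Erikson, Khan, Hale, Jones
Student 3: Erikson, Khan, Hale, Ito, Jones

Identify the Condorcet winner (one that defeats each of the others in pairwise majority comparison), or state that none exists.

Head-to-head results (3 voters total):
Erikson vs Hale: Erikson wins 2–1.
Erikson vs Ito: Ito wins 2–1.
Erikson vs Jones: Erikson wins 3–0.
Erikson vs Khan: Erikson wins 3–0.
Hale vs Ito: Hale wins 2–1.
Hale vs Jones: Hale wins 3–0.
Hale vs Khan: Khan wins 2–1.
Ito vs Jones: Ito wins 3–0.
Ito vs Khan: Ito wins 2–1.
Jones vs Khan: Khan wins 2–1.
No candidate beats all others: Erikson beats Hale beats Ito beats Erikson, a majority cycle.

There is no Condorcet winner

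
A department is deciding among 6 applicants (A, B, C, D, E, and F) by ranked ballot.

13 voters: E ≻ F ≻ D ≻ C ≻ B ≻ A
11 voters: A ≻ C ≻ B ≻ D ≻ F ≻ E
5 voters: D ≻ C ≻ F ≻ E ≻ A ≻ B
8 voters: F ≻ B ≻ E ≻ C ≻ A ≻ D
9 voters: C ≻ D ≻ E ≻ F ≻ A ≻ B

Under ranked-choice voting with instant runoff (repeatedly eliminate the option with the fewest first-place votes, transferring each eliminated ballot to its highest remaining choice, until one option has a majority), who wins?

C

Round 1: E 13, A 11, C 9, F 8, D 5, B 0. B has the fewest and is eliminated.
Round 2: E 13, A 11, C 9, F 8, D 5. D has the fewest and is eliminated.
Round 3: C 14, E 13, A 11, F 8. F has the fewest and is eliminated.
Round 4: E 21, C 14, A 11. A has the fewest and is eliminated.
Round 5: C 25, E 21. C has a majority.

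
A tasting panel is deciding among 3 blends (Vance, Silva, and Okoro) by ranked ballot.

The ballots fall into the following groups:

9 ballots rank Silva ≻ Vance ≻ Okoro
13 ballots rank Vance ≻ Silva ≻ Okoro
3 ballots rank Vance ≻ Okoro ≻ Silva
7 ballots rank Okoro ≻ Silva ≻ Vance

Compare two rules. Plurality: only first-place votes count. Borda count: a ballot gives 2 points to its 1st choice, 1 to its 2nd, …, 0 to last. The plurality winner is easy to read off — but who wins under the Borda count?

Vance

Plurality first-place counts: Vance 16, Silva 9, Okoro 7 → Vance.
Borda totals: Vance 41, Silva 38, Okoro 17 → Vance.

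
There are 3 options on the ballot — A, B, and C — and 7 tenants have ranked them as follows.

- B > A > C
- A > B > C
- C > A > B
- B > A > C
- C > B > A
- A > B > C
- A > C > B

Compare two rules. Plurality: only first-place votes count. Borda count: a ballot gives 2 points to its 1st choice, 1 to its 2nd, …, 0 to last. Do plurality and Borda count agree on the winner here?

Plurality first-place counts: A 3, B 2, C 2 → A.
Borda totals: A 9, B 7, C 5 → A.
The two rules agree on A.

Yes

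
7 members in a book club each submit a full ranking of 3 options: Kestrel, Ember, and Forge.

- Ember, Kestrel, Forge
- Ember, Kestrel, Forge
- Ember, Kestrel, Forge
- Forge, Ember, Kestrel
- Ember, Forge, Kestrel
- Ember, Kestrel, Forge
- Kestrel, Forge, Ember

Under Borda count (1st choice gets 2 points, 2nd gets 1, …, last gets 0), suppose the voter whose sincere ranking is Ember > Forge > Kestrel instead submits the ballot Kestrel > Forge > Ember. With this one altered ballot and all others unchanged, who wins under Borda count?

Ember

Borda totals with the altered ballot: Kestrel 8, Ember 9, Forge 4.
The winner is unchanged: still Ember.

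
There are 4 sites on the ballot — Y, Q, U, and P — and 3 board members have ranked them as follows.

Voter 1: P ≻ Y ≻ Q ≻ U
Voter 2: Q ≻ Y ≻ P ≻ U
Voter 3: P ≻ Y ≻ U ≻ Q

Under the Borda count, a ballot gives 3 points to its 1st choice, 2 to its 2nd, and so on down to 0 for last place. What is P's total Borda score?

Borda scores:
  Y: 2 + 2 + 2 = 6
  Q: 1 + 3 + 0 = 4
  U: 0 + 0 + 1 = 1
  P: 3 + 1 + 3 = 7

7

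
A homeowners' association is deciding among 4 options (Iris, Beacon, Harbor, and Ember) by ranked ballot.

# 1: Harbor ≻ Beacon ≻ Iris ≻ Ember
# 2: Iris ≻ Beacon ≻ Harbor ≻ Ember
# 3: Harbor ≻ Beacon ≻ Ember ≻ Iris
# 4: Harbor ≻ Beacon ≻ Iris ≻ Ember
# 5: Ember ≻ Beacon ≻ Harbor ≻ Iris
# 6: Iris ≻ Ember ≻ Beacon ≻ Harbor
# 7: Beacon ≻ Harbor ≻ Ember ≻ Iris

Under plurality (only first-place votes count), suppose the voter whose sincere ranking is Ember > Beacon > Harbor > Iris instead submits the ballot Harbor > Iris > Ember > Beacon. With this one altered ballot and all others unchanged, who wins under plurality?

First-place totals with the altered ballot: Iris 2, Beacon 1, Harbor 4, Ember 0.
The winner is unchanged: still Harbor.

Harbor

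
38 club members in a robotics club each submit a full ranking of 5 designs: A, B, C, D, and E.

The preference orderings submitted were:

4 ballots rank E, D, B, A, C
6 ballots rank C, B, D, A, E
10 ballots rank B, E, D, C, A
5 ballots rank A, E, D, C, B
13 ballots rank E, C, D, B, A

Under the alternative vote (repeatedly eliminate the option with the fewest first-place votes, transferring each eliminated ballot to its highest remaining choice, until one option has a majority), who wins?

E

Round 1: E 17, B 10, C 6, A 5, D 0. D has the fewest and is eliminated.
Round 2: E 17, B 10, C 6, A 5. A has the fewest and is eliminated.
Round 3: E 22, B 10, C 6. E has a majority.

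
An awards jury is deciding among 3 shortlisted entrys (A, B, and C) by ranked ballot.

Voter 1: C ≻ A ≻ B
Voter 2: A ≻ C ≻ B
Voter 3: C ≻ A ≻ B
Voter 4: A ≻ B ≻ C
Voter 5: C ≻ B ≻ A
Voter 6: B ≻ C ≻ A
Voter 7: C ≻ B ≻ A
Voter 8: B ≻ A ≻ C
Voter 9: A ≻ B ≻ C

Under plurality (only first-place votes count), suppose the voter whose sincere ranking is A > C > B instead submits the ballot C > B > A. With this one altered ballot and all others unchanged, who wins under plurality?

First-place totals with the altered ballot: A 2, B 2, C 5.
The winner is unchanged: still C.

C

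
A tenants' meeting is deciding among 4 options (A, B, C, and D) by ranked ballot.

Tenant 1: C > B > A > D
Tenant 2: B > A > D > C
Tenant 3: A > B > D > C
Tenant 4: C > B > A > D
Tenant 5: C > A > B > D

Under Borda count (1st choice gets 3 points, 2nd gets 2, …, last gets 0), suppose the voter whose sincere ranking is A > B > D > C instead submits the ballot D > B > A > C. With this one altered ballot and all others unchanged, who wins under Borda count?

Borda totals with the altered ballot: A 7, B 10, C 9, D 4.
The winner is unchanged: still B.

B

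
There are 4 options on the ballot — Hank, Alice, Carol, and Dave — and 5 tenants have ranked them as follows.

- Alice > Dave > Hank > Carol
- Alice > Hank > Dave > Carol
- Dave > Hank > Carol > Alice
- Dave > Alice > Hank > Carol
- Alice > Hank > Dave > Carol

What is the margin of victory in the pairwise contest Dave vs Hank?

1

Ballots ranking Dave above Hank: 3.
Ballots ranking Hank above Dave: 2.
Dave wins 3–2, a margin of 1.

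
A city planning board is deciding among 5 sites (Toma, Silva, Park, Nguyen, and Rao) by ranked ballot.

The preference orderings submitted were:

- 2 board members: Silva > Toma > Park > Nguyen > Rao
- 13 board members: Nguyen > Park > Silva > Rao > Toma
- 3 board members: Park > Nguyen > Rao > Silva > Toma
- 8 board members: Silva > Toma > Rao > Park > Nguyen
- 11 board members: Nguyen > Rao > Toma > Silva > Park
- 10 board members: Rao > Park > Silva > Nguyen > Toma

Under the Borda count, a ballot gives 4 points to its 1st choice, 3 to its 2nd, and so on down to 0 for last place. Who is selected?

Nguyen

Borda scores:
  Toma: 2·3 + 13·0 + 3·0 + 8·3 + 11·2 + 10·0 = 52
  Silva: 2·4 + 13·2 + 3·1 + 8·4 + 11·1 + 10·2 = 100
  Park: 2·2 + 13·3 + 3·4 + 8·1 + 11·0 + 10·3 = 93
  Nguyen: 2·1 + 13·4 + 3·3 + 8·0 + 11·4 + 10·1 = 117
  Rao: 2·0 + 13·1 + 3·2 + 8·2 + 11·3 + 10·4 = 108
Nguyen has the highest total.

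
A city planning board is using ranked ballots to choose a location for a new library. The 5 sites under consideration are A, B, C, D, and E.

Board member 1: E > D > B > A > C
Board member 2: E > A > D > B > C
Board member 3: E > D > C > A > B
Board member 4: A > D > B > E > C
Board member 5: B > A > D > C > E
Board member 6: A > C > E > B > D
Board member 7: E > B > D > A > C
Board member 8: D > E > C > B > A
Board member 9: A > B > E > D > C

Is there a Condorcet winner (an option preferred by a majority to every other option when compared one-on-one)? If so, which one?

E

Head-to-head results (9 voters total):
A vs B: A wins 5–4.
A vs C: A wins 7–2.
A vs D: A wins 5–4.
A vs E: E wins 5–4.
B vs C: B wins 6–3.
B vs D: D wins 5–4.
B vs E: E wins 6–3.
C vs D: D wins 8–1.
C vs E: E wins 7–2.
D vs E: E wins 6–3.
E beats each rival — A (5–4), B (6–3), C (7–2), D (6–3) — so E is the Condorcet winner.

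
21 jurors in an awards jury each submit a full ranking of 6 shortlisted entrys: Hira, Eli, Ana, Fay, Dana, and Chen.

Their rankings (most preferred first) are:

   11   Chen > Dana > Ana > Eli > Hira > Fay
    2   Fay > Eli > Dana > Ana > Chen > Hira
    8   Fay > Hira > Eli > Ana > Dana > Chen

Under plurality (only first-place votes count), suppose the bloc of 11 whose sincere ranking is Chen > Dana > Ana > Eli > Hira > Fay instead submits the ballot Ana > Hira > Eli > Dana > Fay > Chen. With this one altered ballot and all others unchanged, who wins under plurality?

First-place totals with the altered ballot: Hira 0, Eli 0, Ana 11, Fay 10, Dana 0, Chen 0.
The switch changes the winner from Chen to Ana.

Ana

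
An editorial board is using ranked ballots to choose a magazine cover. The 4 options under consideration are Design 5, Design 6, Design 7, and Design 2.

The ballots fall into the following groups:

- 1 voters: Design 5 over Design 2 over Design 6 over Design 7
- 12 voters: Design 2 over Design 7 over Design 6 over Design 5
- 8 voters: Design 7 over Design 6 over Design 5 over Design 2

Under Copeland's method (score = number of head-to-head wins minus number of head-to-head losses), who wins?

Design 2

Pairwise results:
  Design 5 vs Design 6: Design 6 wins 20–1.
  Design 5 vs Design 7: Design 7 wins 20–1.
  Design 5 vs Design 2: Design 2 wins 12–9.
  Design 6 vs Design 7: Design 7 wins 20–1.
  Design 6 vs Design 2: Design 2 wins 13–8.
  Design 7 vs Design 2: Design 2 wins 13–8.
Copeland scores (wins − losses):
  Design 5: 0 − 3 = -3
  Design 6: 1 − 2 = -1
  Design 7: 2 − 1 = 1
  Design 2: 3 − 0 = 3
Design 2 has the best Copeland score.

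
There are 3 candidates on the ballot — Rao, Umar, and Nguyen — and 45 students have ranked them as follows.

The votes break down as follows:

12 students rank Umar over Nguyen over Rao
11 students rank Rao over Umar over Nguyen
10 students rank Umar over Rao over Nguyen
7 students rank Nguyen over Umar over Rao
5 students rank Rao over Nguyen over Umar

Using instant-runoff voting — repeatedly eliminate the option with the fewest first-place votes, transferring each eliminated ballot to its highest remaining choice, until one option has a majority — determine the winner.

Umar

Round 1: Umar 22, Rao 16, Nguyen 7. Nguyen has the fewest and is eliminated.
Round 2: Umar 29, Rao 16. Umar has a majority.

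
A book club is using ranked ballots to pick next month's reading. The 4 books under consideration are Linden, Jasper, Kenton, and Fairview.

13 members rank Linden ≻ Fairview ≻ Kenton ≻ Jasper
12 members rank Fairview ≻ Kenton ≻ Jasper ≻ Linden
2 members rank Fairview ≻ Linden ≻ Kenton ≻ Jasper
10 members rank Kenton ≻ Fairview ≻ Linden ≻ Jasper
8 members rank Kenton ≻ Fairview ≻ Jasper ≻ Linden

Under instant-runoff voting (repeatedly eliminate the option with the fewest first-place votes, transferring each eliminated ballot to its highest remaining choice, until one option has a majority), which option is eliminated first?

Round 1: Kenton 18, Fairview 14, Linden 13, Jasper 0. Jasper has the fewest and is eliminated.
Round 2: Kenton 18, Fairview 14, Linden 13. Linden has the fewest and is eliminated.
Round 3: Fairview 27, Kenton 18. Fairview has a majority.

Jasper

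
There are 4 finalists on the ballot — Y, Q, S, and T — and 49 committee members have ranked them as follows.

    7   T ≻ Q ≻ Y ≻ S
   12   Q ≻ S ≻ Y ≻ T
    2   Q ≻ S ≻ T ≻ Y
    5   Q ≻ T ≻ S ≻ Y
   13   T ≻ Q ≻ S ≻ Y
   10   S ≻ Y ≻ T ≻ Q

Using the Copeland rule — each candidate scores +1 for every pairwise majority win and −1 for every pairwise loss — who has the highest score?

T

Pairwise results:
  Y vs Q: Q wins 39–10.
  Y vs S: S wins 42–7.
  Y vs T: T wins 27–22.
  Q vs S: Q wins 39–10.
  Q vs T: T wins 30–19.
  S vs T: T wins 25–24.
Copeland scores (wins − losses):
  Y: 0 − 3 = -3
  Q: 2 − 1 = 1
  S: 1 − 2 = -1
  T: 3 − 0 = 3
T has the best Copeland score.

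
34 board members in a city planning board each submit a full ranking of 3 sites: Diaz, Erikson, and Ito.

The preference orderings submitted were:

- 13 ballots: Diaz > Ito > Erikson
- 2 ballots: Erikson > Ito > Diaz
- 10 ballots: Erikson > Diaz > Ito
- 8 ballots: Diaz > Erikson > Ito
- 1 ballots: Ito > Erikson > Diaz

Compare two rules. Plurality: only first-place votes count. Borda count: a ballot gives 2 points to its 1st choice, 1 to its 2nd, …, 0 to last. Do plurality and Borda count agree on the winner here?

Plurality first-place counts: Diaz 21, Erikson 12, Ito 1 → Diaz.
Borda totals: Diaz 52, Erikson 33, Ito 17 → Diaz.
The two rules agree on Diaz.

Yes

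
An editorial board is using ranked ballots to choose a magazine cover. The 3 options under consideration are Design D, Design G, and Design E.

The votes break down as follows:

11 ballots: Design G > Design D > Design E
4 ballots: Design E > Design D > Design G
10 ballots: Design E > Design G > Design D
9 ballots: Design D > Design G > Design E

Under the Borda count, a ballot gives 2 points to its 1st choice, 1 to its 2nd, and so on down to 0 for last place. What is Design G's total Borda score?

41

Borda scores:
  Design D: 11·1 + 4·1 + 10·0 + 9·2 = 33
  Design G: 11·2 + 4·0 + 10·1 + 9·1 = 41
  Design E: 11·0 + 4·2 + 10·2 + 9·0 = 28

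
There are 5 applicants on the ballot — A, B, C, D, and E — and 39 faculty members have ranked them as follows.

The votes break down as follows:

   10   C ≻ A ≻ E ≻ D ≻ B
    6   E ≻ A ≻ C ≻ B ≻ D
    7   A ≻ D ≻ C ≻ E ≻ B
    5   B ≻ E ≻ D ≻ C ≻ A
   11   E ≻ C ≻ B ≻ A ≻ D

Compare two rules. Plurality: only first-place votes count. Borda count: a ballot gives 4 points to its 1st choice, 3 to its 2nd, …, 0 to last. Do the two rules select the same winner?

Yes

Plurality first-place counts: A 7, B 5, C 10, D 0, E 17 → E.
Borda totals: A 87, B 48, C 104, D 41, E 110 → E.
The two rules agree on E.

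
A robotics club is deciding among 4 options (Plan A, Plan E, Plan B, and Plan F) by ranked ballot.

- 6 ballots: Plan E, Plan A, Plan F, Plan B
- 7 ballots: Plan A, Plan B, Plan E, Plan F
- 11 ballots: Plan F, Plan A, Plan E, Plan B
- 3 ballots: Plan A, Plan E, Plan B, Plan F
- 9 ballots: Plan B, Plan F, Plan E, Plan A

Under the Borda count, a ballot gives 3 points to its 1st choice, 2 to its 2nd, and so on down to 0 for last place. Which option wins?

Borda scores:
  Plan A: 6·2 + 7·3 + 11·2 + 3·3 + 9·0 = 64
  Plan E: 6·3 + 7·1 + 11·1 + 3·2 + 9·1 = 51
  Plan B: 6·0 + 7·2 + 11·0 + 3·1 + 9·3 = 44
  Plan F: 6·1 + 7·0 + 11·3 + 3·0 + 9·2 = 57
Plan A has the highest total.

Plan A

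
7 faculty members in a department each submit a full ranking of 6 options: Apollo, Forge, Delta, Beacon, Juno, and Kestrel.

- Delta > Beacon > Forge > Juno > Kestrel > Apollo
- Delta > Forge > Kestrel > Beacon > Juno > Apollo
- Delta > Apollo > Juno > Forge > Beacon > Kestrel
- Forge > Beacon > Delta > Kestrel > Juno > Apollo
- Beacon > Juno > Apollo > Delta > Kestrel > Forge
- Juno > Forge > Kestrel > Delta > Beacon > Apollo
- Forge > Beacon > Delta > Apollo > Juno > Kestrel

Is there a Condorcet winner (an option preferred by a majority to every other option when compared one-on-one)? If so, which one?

Head-to-head results (7 voters total):
Apollo vs Forge: Forge wins 5–2.
Apollo vs Delta: Delta wins 6–1.
Apollo vs Beacon: Beacon wins 6–1.
Apollo vs Juno: Juno wins 5–2.
Apollo vs Kestrel: Kestrel wins 4–3.
Forge vs Delta: Delta wins 4–3.
Forge vs Beacon: Forge wins 5–2.
Forge vs Juno: Forge wins 4–3.
Forge vs Kestrel: Forge wins 6–1.
Delta vs Beacon: Delta wins 4–3.
Delta vs Juno: Delta wins 5–2.
Delta vs Kestrel: Delta wins 6–1.
Beacon vs Juno: Beacon wins 5–2.
Beacon vs Kestrel: Beacon wins 5–2.
Juno vs Kestrel: Juno wins 5–2.
Delta beats each rival — Apollo (6–1), Forge (4–3), Beacon (4–3), Juno (5–2), Kestrel (6–1) — so Delta is the Condorcet winner.

Delta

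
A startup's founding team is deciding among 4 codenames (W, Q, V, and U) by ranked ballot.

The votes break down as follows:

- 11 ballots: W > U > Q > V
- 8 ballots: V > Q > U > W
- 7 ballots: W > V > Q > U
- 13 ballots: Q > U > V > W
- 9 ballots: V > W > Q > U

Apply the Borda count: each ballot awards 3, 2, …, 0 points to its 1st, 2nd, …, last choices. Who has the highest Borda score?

Borda scores:
  W: 11·3 + 8·0 + 7·3 + 13·0 + 9·2 = 72
  Q: 11·1 + 8·2 + 7·1 + 13·3 + 9·1 = 82
  V: 11·0 + 8·3 + 7·2 + 13·1 + 9·3 = 78
  U: 11·2 + 8·1 + 7·0 + 13·2 + 9·0 = 56
Q has the highest total.

Q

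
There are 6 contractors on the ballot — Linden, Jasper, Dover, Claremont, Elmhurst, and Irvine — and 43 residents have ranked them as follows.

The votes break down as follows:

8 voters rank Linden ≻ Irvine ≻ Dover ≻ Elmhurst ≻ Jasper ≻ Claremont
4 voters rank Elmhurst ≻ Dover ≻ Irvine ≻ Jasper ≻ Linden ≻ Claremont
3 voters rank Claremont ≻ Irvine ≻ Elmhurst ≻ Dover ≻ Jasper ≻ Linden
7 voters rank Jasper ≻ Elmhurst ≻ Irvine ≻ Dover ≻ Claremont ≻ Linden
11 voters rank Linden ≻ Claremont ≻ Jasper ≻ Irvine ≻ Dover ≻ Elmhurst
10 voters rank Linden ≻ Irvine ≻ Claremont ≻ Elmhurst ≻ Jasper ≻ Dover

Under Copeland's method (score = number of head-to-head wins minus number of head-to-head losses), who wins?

Pairwise results:
  Linden vs Jasper: Linden wins 29–14.
  Linden vs Dover: Linden wins 29–14.
  Linden vs Claremont: Linden wins 33–10.
  Linden vs Elmhurst: Linden wins 29–14.
  Linden vs Irvine: Linden wins 29–14.
  Jasper vs Dover: Jasper wins 28–15.
  Jasper vs Claremont: Claremont wins 24–19.
  Jasper vs Elmhurst: Elmhurst wins 25–18.
  Jasper vs Irvine: Irvine wins 25–18.
  Dover vs Claremont: Claremont wins 24–19.
  Dover vs Elmhurst: Elmhurst wins 24–19.
  Dover vs Irvine: Irvine wins 39–4.
  Claremont vs Elmhurst: Claremont wins 24–19.
  Claremont vs Irvine: Irvine wins 29–14.
  Elmhurst vs Irvine: Irvine wins 32–11.
Copeland scores (wins − losses):
  Linden: 5 − 0 = 5
  Jasper: 1 − 4 = -3
  Dover: 0 − 5 = -5
  Claremont: 3 − 2 = 1
  Elmhurst: 2 − 3 = -1
  Irvine: 4 − 1 = 3
Linden has the best Copeland score.

Linden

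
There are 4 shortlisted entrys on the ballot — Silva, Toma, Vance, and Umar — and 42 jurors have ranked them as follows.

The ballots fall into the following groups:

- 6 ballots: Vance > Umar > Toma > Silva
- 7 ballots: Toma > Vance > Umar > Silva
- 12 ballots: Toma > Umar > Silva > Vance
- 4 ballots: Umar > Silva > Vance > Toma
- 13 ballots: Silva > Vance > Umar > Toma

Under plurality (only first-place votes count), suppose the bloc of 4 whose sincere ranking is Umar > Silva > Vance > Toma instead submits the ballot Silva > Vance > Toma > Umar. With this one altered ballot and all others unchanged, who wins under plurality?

Toma

First-place totals with the altered ballot: Silva 17, Toma 19, Vance 6, Umar 0.
The winner is unchanged: still Toma.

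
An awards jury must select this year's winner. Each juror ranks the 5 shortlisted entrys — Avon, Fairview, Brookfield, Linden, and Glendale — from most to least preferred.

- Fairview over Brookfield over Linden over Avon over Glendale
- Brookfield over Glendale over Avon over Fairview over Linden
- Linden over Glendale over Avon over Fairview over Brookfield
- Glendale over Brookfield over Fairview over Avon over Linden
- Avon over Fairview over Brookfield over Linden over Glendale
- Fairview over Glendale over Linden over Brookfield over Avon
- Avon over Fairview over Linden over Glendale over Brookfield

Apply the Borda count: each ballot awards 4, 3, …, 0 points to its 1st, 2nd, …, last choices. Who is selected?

Borda scores:
  Avon: 1 + 2 + 2 + 1 + 4 + 0 + 4 = 14
  Fairview: 4 + 1 + 1 + 2 + 3 + 4 + 3 = 18
  Brookfield: 3 + 4 + 0 + 3 + 2 + 1 + 0 = 13
  Linden: 2 + 0 + 4 + 0 + 1 + 2 + 2 = 11
  Glendale: 0 + 3 + 3 + 4 + 0 + 3 + 1 = 14
Fairview has the highest total.

Fairview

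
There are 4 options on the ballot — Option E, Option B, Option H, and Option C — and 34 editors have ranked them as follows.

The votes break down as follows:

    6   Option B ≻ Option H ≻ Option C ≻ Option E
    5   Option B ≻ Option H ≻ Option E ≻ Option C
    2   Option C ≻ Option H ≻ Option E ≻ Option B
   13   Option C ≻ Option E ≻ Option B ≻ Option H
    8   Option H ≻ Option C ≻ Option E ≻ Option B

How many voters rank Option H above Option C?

Ballots ranking Option H above Option C: 6+5+8 = 19.
Ballots ranking Option C above Option H: 2+13 = 15.
So 19 of 34 voters prefer Option H to Option C.

19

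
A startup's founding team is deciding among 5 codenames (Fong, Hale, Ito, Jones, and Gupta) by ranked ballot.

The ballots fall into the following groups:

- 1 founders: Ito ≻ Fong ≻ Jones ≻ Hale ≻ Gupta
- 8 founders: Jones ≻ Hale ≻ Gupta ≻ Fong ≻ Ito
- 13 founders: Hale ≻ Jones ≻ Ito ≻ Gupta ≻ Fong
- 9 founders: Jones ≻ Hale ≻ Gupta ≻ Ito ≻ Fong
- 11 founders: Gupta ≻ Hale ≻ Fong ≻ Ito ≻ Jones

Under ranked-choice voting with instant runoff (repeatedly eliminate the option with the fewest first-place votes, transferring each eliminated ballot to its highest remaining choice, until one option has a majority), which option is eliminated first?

Round 1: Jones 17, Hale 13, Gupta 11, Ito 1, Fong 0. Fong has the fewest and is eliminated.
Round 2: Jones 17, Hale 13, Gupta 11, Ito 1. Ito has the fewest and is eliminated.
Round 3: Jones 18, Hale 13, Gupta 11. Gupta has the fewest and is eliminated.
Round 4: Hale 24, Jones 18. Hale has a majority.

Fong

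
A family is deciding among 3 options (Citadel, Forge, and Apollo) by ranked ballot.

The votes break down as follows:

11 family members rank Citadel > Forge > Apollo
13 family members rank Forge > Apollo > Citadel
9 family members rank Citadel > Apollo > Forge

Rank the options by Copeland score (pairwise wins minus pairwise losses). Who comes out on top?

Pairwise results:
  Citadel vs Forge: Citadel wins 20–13.
  Citadel vs Apollo: Citadel wins 20–13.
  Forge vs Apollo: Forge wins 24–9.
Copeland scores (wins − losses):
  Citadel: 2 − 0 = 2
  Forge: 1 − 1 = 0
  Apollo: 0 − 2 = -2
Citadel has the best Copeland score.

Citadel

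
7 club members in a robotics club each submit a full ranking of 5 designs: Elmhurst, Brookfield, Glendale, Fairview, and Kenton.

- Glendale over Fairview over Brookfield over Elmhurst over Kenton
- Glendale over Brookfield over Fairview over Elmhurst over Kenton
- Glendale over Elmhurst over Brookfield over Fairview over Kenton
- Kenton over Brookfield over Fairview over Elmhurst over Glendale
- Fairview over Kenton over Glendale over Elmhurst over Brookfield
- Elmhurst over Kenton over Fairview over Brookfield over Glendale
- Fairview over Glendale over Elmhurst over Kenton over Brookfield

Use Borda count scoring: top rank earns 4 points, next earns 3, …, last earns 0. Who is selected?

Fairview

Borda scores:
  Elmhurst: 1 + 1 + 3 + 1 + 1 + 4 + 2 = 13
  Brookfield: 2 + 3 + 2 + 3 + 0 + 1 + 0 = 11
  Glendale: 4 + 4 + 4 + 0 + 2 + 0 + 3 = 17
  Fairview: 3 + 2 + 1 + 2 + 4 + 2 + 4 = 18
  Kenton: 0 + 0 + 0 + 4 + 3 + 3 + 1 = 11
Fairview has the highest total.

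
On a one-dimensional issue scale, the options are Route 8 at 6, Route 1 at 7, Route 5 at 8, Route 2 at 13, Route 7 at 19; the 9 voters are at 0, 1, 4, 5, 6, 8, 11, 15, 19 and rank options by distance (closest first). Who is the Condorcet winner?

Route 8

With single-peaked preferences on a line, the Condorcet winner is the candidate closest to the median voter.
The median voter (position 6) is closest to Route 8 at 6.
Check: Route 8 vs Route 5 — voters closer to Route 8: 5 of 9.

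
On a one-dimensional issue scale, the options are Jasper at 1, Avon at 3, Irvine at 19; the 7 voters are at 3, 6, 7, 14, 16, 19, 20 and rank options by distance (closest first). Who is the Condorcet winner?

Irvine

With single-peaked preferences on a line, the Condorcet winner is the candidate closest to the median voter.
The median voter (position 14) is closest to Irvine at 19.
Check: Irvine vs Avon — voters closer to Irvine: 4 of 7.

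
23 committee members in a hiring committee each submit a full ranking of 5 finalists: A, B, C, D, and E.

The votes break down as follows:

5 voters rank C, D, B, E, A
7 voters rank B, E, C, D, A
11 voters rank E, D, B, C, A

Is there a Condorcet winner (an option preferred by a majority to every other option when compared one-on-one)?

Head-to-head results (23 voters total):
A vs B: B wins 23–0.
A vs C: C wins 23–0.
A vs D: D wins 23–0.
A vs E: E wins 23–0.
B vs C: B wins 18–5.
B vs D: D wins 16–7.
B vs E: B wins 12–11.
C vs D: C wins 12–11.
C vs E: E wins 18–5.
D vs E: E wins 18–5.
No candidate beats all others: B beats C beats D beats B, a majority cycle.

No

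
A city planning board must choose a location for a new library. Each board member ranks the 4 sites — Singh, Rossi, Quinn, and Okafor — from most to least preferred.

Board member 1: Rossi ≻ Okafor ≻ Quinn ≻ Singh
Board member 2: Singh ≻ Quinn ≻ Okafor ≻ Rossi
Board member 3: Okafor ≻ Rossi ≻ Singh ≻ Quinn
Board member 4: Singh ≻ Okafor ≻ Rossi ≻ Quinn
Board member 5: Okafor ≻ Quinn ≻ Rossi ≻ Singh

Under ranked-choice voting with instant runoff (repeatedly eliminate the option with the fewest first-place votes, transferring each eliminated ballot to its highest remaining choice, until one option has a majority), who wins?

Round 1: Singh 2, Okafor 2, Rossi 1, Quinn 0. Quinn has the fewest and is eliminated.
Round 2: Singh 2, Okafor 2, Rossi 1. Rossi has the fewest and is eliminated.
Round 3: Okafor 3, Singh 2. Okafor has a majority.

Okafor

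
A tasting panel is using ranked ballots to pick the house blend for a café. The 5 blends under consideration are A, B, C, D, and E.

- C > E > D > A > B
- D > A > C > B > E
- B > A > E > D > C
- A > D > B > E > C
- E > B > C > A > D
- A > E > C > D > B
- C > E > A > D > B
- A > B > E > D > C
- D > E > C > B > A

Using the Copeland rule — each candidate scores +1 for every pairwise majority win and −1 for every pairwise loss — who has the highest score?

A

Pairwise results:
  A vs B: A wins 6–3.
  A vs C: A wins 5–4.
  A vs D: A wins 6–3.
  A vs E: A wins 5–4.
  B vs C: C wins 5–4.
  B vs D: D wins 6–3.
  B vs E: E wins 5–4.
  C vs D: D wins 5–4.
  C vs E: E wins 6–3.
  D vs E: E wins 6–3.
Copeland scores (wins − losses):
  A: 4 − 0 = 4
  B: 0 − 4 = -4
  C: 1 − 3 = -2
  D: 2 − 2 = 0
  E: 3 − 1 = 2
A has the best Copeland score.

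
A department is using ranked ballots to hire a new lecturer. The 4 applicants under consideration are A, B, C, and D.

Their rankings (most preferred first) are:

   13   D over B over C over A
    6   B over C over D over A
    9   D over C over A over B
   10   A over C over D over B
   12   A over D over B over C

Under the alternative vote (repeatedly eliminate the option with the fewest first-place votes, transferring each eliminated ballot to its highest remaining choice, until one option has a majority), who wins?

D

Round 1: A 22, D 22, B 6, C 0. C has the fewest and is eliminated.
Round 2: A 22, D 22, B 6. B has the fewest and is eliminated.
Round 3: D 28, A 22. D has a majority.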